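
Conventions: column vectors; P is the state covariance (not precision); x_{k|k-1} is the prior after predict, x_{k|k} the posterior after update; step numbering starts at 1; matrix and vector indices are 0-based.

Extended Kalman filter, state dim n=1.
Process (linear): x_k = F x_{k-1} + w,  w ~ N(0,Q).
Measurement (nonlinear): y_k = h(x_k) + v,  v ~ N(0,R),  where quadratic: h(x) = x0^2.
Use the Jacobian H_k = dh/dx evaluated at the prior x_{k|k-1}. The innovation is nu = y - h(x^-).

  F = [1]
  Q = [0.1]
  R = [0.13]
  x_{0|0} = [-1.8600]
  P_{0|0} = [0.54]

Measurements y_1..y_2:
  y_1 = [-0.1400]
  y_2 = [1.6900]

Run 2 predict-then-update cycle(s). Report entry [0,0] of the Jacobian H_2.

step 1: x^-=[-1.8600]  P^-=[0.6400]  H_jac=[-3.7200]  S=[8.9866]  K=[-0.2649]  nu=[-3.5996]  x^+=[-0.9064]  P^+=[0.0093]
step 2: x^-=[-0.9064]  P^-=[0.1093]  H_jac=[-1.8127]  S=[0.4890]  K=[-0.4050]  nu=[0.8685]  x^+=[-1.2581]  P^+=[0.0290]

H_jac[0,0] = -1.8127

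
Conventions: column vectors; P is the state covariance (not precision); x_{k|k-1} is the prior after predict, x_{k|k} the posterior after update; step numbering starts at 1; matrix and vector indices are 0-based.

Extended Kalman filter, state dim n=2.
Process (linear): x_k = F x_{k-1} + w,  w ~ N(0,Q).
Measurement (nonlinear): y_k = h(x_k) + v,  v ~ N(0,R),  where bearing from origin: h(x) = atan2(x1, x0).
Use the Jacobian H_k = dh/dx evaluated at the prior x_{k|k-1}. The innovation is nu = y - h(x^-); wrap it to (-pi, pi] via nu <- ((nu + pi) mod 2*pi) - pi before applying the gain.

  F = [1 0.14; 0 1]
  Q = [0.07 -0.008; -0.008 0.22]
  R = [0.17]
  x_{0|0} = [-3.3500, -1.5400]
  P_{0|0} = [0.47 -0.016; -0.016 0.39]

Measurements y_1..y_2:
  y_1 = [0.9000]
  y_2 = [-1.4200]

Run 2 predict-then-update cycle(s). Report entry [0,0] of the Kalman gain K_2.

step 1: x^-=[-3.5656, -1.5400]  P^-=[0.5432 0.0306; 0.0306 0.6100]  H_jac=[0.1021 -0.2364]  S=[0.2083]  K=[0.2315; -0.6773]  nu=[-2.6493]  x^+=[-4.1790, 0.2544]  P^+=[0.5320 0.0633; 0.0633 0.5145]
step 2: x^-=[-4.1434, 0.2544]  P^-=[0.6298 0.1273; 0.1273 0.7345]  H_jac=[-0.0148 -0.2404]  S=[0.2135]  K=[-0.1869; -0.8359]  nu=[1.7829]  x^+=[-4.4766, -1.2360]  P^+=[0.6223 0.0939; 0.0939 0.5853]

K[0,0] = -0.1869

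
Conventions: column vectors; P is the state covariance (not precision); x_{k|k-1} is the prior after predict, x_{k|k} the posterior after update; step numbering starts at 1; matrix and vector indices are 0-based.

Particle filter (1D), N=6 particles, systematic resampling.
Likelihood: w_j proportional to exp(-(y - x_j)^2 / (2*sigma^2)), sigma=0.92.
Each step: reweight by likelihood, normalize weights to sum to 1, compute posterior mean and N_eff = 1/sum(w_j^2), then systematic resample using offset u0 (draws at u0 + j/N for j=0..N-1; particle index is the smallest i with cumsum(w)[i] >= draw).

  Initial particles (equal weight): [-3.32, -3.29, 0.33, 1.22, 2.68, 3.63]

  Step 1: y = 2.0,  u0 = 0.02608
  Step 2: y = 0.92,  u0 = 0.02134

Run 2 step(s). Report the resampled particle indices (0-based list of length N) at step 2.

resampled_idx = [0, 0, 1, 1, 2, 3]

step 1: w=[0.0000, 0.0000, 0.1035, 0.3754, 0.4092, 0.1119]  mean=1.9950  Neff=3.0159  idx=[2, 3, 3, 4, 4, 4]
step 2: w=[0.2551, 0.2971, 0.2971, 0.0503, 0.0503, 0.0503]  mean=1.2131  Neff=4.0138  idx=[0, 0, 1, 1, 2, 3]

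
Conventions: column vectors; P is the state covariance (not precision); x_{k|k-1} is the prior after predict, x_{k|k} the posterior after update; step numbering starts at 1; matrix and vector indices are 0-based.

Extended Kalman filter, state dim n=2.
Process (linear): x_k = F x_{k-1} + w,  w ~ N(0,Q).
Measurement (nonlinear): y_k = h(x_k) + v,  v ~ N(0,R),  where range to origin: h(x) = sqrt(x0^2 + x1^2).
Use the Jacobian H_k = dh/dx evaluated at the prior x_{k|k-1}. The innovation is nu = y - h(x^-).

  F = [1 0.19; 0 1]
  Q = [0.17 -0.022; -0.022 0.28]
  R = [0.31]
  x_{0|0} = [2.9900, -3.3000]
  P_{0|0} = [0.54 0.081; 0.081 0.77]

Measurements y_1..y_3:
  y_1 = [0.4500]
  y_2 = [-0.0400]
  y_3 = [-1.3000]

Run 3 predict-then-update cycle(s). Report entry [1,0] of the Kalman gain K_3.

K[1,0] = -0.7856

step 1: x^-=[2.3630, -3.3000]  P^-=[0.7686 0.2053; 0.2053 1.0500]  H_jac=[0.5822 -0.8131]  S=[1.0703]  K=[0.2621; -0.6860]  nu=[-3.6088]  x^+=[1.4170, -0.8244]  P^+=[0.6950 0.3977; 0.3977 0.5464]
step 2: x^-=[1.2604, -0.8244]  P^-=[1.0359 0.4796; 0.4796 0.8264]  H_jac=[0.8369 -0.5474]  S=[0.8437]  K=[0.7163; -0.0605]  nu=[-1.5461]  x^+=[0.1529, -0.7309]  P^+=[0.6029 0.5161; 0.5161 0.8233]
step 3: x^-=[0.0140, -0.7309]  P^-=[0.9988 0.6505; 0.6505 1.1033]  H_jac=[0.0191 -0.9998]  S=[1.3883]  K=[-0.4547; -0.7856]  nu=[-2.0311]  x^+=[0.9375, 0.8646]  P^+=[0.7117 0.1546; 0.1546 0.2465]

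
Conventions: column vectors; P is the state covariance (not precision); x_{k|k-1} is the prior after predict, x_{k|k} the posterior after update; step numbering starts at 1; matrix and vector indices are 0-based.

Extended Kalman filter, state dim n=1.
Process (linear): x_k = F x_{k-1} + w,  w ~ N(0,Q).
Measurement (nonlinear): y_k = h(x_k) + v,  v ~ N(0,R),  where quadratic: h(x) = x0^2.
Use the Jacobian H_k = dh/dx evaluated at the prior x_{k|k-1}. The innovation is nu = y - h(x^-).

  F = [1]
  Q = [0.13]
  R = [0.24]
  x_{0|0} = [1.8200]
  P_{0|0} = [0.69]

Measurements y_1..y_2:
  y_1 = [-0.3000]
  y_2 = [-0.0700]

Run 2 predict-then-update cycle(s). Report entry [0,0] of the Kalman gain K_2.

K[0,0] = 0.3767

step 1: x^-=[1.8200]  P^-=[0.8200]  H_jac=[3.6400]  S=[11.1047]  K=[0.2688]  nu=[-3.6124]  x^+=[0.8490]  P^+=[0.0177]
step 2: x^-=[0.8490]  P^-=[0.1477]  H_jac=[1.6981]  S=[0.6659]  K=[0.3767]  nu=[-0.7909]  x^+=[0.5511]  P^+=[0.0532]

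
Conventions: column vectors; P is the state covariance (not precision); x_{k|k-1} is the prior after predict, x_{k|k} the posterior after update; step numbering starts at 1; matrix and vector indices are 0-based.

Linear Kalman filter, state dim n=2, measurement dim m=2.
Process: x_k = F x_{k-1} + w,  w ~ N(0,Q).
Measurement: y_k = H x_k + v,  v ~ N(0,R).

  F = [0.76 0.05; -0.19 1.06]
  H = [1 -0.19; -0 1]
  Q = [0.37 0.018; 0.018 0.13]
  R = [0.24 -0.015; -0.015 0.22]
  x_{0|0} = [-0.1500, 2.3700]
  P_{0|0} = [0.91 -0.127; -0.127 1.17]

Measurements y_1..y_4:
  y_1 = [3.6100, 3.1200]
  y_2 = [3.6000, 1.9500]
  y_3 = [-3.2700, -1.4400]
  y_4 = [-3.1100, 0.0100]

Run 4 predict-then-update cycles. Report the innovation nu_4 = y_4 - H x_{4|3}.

step 1: x^-=[0.0045, 2.5407]  P^-=[0.8889 -0.1525; -0.1525 1.5286]  S=[1.2420 -0.4579; -0.4579 1.7486]  K=[0.7824 0.1177; -0.0380 0.8642]  nu=[4.0882, 0.5793]  x^+=[3.2713, 2.8861]  P^+=[0.1887 0.0142; 0.0142 0.1907]
step 2: x^-=[2.6305, 2.4377]  P^-=[0.4805 0.0121; 0.0121 0.3454]  S=[0.7284 -0.0685; -0.0685 0.5654]  K=[0.6662 0.1022; -0.0162 0.6089]  nu=[1.4327, -0.4877]  x^+=[3.5351, 2.1175]  P^+=[0.1607 0.0125; 0.0125 0.1342]
step 3: x^-=[2.7925, 1.5729]  P^-=[0.4641 0.0118; 0.0118 0.2816]  S=[0.7098 -0.0567; -0.0567 0.5016]  K=[0.6585 0.0980; -0.0140 0.5598]  nu=[-5.7637, -3.0129]  x^+=[-1.2983, -0.0330]  P^+=[0.1588 0.0117; 0.0117 0.1234]
step 4: x^-=[-0.9884, 0.2117]  P^-=[0.4629 0.0109; 0.0109 0.2696]  S=[0.7085 -0.0553; -0.0553 0.4896]  K=[0.6580 0.0966; -0.0140 0.5491]  nu=[-2.0814, -0.2017]  x^+=[-2.3774, 0.1302]  P^+=[0.1586 0.0114; 0.0114 0.1210]

innov = [-2.0814, -0.2017]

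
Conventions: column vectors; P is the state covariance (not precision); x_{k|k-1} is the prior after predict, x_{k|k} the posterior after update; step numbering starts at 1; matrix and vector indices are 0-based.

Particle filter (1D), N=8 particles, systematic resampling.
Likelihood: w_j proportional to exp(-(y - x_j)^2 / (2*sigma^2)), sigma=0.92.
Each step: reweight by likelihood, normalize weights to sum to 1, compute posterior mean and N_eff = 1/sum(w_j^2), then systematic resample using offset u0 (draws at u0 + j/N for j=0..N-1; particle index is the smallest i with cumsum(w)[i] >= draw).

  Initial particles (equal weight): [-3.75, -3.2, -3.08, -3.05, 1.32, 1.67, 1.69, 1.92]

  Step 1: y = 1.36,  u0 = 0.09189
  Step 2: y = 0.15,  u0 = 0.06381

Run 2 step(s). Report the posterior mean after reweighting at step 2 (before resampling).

step 1: w=[0.0000, 0.0000, 0.0000, 0.0000, 0.2691, 0.2545, 0.2526, 0.2238]  mean=1.6368  Neff=3.9829  idx=[4, 4, 5, 5, 6, 6, 7, 7]
step 2: w=[0.2017, 0.2017, 0.1156, 0.1156, 0.1115, 0.1115, 0.0711, 0.0711]  mean=1.5689  Neff=6.9881  idx=[0, 0, 1, 2, 3, 4, 5, 7]

post_mean = 1.5689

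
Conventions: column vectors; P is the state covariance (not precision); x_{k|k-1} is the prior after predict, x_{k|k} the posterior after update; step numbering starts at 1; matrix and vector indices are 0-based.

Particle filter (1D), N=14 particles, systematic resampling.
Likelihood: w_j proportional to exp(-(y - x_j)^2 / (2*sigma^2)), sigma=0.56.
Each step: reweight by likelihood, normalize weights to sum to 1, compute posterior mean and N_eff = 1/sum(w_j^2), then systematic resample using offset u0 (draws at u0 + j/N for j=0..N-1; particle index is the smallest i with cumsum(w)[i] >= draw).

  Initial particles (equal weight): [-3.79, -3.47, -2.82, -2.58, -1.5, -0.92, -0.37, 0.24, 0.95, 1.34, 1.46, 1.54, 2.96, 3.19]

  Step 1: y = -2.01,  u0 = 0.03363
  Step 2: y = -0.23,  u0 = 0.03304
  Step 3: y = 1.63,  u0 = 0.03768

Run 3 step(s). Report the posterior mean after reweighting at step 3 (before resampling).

post_mean = -0.9223

step 1: w=[0.0035, 0.0184, 0.1939, 0.3288, 0.3646, 0.0830, 0.0076, 0.0002, 0.0000, 0.0000, 0.0000, 0.0000, 0.0000, 0.0000]  mean=-2.0984  Neff=3.4976  idx=[2, 2, 2, 3, 3, 3, 3, 3, 4, 4, 4, 4, 4, 5]
step 2: w=[0.0000, 0.0000, 0.0000, 0.0002, 0.0002, 0.0002, 0.0002, 0.0002, 0.0898, 0.0898, 0.0898, 0.0898, 0.0898, 0.5501]  mean=-1.1820  Neff=2.9164  idx=[8, 9, 9, 10, 11, 12, 13, 13, 13, 13, 13, 13, 13, 13]
step 3: w=[0.0007, 0.0007, 0.0007, 0.0007, 0.0007, 0.0007, 0.1245, 0.1245, 0.1245, 0.1245, 0.1245, 0.1245, 0.1245, 0.1245]  mean=-0.9223  Neff=8.0628  idx=[6, 6, 7, 7, 8, 9, 9, 10, 10, 11, 12, 12, 13, 13]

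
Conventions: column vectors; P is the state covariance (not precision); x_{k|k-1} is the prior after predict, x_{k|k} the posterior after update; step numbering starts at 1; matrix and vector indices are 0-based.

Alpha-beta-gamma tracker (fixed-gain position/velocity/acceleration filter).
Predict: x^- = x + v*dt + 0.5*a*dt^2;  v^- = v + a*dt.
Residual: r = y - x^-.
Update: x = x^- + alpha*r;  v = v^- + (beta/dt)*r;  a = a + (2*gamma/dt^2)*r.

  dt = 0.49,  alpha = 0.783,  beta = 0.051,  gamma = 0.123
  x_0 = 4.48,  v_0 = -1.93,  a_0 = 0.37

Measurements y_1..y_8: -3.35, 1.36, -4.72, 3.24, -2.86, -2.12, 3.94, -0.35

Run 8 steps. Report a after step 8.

a_post = 6.2179

step 1: x_pred=3.5787  r=-6.9287  x^+=-1.8465  v^+=-2.4699  a^+=-6.7290
step 2: x_pred=-3.8645  r=5.2245  x^+=0.2263  v^+=-5.2233  a^+=-1.3761
step 3: x_pred=-2.4983  r=-2.2217  x^+=-4.2379  v^+=-6.1288  a^+=-3.6524
step 4: x_pred=-7.6795  r=10.9195  x^+=0.8705  v^+=-6.7819  a^+=7.5354
step 5: x_pred=-1.5480  r=-1.3120  x^+=-2.5753  v^+=-3.2261  a^+=6.1912
step 6: x_pred=-3.4128  r=1.2928  x^+=-2.4005  v^+=-0.0578  a^+=7.5159
step 7: x_pred=-1.5266  r=5.4666  x^+=2.7537  v^+=4.1939  a^+=13.1168
step 8: x_pred=6.3834  r=-6.7334  x^+=1.1112  v^+=9.9203  a^+=6.2179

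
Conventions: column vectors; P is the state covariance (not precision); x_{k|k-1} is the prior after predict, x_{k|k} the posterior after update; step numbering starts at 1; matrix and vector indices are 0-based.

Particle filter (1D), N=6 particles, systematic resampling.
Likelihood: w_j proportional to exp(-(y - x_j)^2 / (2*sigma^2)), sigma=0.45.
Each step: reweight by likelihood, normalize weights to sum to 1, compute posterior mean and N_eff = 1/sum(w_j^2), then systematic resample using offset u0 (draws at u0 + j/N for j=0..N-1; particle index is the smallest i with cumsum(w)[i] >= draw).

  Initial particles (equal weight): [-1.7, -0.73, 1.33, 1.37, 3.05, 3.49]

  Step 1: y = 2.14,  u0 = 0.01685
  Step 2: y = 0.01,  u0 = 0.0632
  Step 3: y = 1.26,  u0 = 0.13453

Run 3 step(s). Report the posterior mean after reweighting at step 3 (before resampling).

step 1: w=[0.0000, 0.0000, 0.3473, 0.4060, 0.2272, 0.0195]  mean=1.7791  Neff=2.9633  idx=[2, 2, 3, 3, 3, 4]
step 2: w=[0.2324, 0.2324, 0.1784, 0.1784, 0.1784, 0.0000]  mean=1.3514  Neff=4.9139  idx=[0, 0, 1, 2, 3, 4]
step 3: w=[0.1681, 0.1681, 0.1681, 0.1652, 0.1652, 0.1652]  mean=1.3498  Neff=5.9995  idx=[0, 1, 2, 3, 4, 5]

post_mean = 1.3498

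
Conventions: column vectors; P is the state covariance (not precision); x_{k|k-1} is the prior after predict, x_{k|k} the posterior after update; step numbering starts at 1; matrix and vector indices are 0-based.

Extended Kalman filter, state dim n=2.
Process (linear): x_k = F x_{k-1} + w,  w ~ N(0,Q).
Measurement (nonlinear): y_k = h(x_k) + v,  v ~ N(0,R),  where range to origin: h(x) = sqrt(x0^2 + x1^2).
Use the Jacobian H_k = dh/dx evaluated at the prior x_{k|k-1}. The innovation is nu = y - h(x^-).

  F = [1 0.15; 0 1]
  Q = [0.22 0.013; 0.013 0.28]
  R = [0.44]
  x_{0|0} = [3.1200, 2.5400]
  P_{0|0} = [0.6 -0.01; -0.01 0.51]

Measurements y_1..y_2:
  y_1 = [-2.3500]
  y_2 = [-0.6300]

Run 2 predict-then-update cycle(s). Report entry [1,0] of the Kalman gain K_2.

K[1,0] = -0.4899

step 1: x^-=[3.5010, 2.5400]  P^-=[0.8285 0.0795; 0.0795 0.7900]  H_jac=[0.8094 0.5872]  S=[1.3308]  K=[0.5390; 0.3970]  nu=[-6.6753]  x^+=[-0.0969, -0.1098]  P^+=[0.4419 -0.2052; -0.2052 0.5803]
step 2: x^-=[-0.1134, -0.1098]  P^-=[0.6134 -0.1052; -0.1052 0.8603]  H_jac=[-0.7182 -0.6959]  S=[1.0678]  K=[-0.3440; -0.4899]  nu=[-0.7878]  x^+=[0.1577, 0.2761]  P^+=[0.4870 -0.2851; -0.2851 0.6040]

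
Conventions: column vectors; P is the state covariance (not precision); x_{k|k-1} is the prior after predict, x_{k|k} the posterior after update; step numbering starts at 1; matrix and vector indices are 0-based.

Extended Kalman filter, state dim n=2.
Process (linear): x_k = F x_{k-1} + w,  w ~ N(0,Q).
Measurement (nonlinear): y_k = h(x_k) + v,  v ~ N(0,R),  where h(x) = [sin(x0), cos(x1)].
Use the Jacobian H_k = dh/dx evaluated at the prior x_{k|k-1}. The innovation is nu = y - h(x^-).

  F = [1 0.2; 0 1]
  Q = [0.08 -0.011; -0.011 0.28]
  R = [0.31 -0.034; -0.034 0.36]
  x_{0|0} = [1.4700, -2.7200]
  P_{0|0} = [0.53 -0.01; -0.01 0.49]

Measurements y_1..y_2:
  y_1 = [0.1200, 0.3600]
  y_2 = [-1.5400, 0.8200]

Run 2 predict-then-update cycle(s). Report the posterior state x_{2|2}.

step 1: x^-=[0.9260, -2.7200]  P^-=[0.6256 0.0770; 0.0770 0.7700]  H_jac=[0.6010 0.0000; 0.0000 0.4092]  S=[0.5360 -0.0151; -0.0151 0.4889]  K=[0.7039 0.0861; 0.1045 0.6477]  nu=[-0.6792, 1.2724]  x^+=[0.5575, -1.9669]  P^+=[0.3582 0.0173; 0.0173 0.5611]
step 2: x^-=[0.1641, -1.9669]  P^-=[0.4676 0.1185; 0.1185 0.8411]  H_jac=[0.9866 0.0000; 0.0000 0.9226]  S=[0.7651 0.0739; 0.0739 1.0759]  K=[0.5971 0.0606; 0.0837 0.7155]  nu=[-1.7034, 1.2058]  x^+=[-0.7798, -1.2468]  P^+=[0.1855 0.0017; 0.0017 0.2761]

x_post = [-0.7798, -1.2468]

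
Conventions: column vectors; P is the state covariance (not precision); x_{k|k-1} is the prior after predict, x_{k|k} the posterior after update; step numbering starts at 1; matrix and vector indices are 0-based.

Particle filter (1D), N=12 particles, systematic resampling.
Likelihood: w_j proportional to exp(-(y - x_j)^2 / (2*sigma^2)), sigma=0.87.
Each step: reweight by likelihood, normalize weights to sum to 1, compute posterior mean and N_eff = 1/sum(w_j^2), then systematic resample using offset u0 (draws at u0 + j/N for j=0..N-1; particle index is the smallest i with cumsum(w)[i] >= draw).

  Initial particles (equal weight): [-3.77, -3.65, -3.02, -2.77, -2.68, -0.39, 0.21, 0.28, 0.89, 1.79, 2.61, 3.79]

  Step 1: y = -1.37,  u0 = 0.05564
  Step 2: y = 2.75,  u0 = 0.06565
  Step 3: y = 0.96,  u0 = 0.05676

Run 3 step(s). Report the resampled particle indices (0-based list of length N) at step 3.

resampled_idx = [1, 2, 3, 4, 5, 6, 7, 7, 8, 9, 10, 11]

step 1: w=[0.0128, 0.0185, 0.0952, 0.1575, 0.1850, 0.3048, 0.1105, 0.0952, 0.0197, 0.0008, 0.0000, 0.0000]  mean=-1.3855  Neff=5.4594  idx=[2, 3, 3, 4, 4, 5, 5, 5, 5, 6, 7, 7]
step 2: w=[0.0000, 0.0000, 0.0000, 0.0000, 0.0000, 0.0267, 0.0267, 0.0267, 0.0267, 0.2536, 0.3198, 0.3198]  mean=0.1907  Neff=3.6805  idx=[7, 9, 9, 9, 10, 10, 10, 10, 11, 11, 11, 11]
step 3: w=[0.0363, 0.0835, 0.0835, 0.0835, 0.0892, 0.0892, 0.0892, 0.0892, 0.0892, 0.0892, 0.0892, 0.0892]  mean=0.2381  Neff=11.6527  idx=[1, 2, 3, 4, 5, 6, 7, 7, 8, 9, 10, 11]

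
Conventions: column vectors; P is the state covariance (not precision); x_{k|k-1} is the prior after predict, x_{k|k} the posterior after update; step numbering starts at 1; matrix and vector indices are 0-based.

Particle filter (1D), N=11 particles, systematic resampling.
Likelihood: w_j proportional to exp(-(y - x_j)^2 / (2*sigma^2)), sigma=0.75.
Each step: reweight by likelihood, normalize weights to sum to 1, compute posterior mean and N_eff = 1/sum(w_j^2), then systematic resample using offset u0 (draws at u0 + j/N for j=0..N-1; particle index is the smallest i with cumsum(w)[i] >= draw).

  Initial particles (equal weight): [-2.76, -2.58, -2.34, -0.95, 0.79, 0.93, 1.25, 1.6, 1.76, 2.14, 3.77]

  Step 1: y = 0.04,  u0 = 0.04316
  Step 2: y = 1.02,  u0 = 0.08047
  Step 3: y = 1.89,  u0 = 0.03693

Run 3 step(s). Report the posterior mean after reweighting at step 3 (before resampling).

post_mean = 1.1175

step 1: w=[0.0005, 0.0011, 0.0032, 0.2084, 0.3020, 0.2463, 0.1355, 0.0572, 0.0359, 0.0099, 0.0000]  mean=0.6032  Neff=4.5806  idx=[3, 3, 4, 4, 4, 4, 5, 5, 6, 6, 7]
step 2: w=[0.0037, 0.0037, 0.1120, 0.1120, 0.1120, 0.1120, 0.1166, 0.1166, 0.1120, 0.1120, 0.0871]  mean=0.9833  Neff=9.0807  idx=[2, 3, 4, 5, 5, 6, 7, 8, 9, 9, 10]
step 3: w=[0.0609, 0.0609, 0.0609, 0.0609, 0.0609, 0.0787, 0.0787, 0.1241, 0.1241, 0.1241, 0.1657]  mean=1.1175  Neff=9.5599  idx=[0, 2, 3, 5, 6, 7, 7, 8, 9, 10, 10]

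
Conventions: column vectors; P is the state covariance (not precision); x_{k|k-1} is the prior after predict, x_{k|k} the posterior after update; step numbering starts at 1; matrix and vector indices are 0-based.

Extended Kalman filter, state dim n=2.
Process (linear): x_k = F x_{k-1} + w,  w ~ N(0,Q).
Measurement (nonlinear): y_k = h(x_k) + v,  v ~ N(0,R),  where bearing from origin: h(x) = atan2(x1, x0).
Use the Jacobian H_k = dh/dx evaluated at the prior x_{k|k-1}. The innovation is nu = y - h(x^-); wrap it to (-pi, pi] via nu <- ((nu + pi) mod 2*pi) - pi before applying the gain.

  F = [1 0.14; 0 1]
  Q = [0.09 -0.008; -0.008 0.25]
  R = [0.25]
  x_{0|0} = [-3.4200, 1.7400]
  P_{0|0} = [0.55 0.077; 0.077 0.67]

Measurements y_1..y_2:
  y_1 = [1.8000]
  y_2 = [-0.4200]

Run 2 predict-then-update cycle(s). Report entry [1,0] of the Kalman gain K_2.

K[1,0] = -0.7126

step 1: x^-=[-3.1764, 1.7400]  P^-=[0.6747 0.1628; 0.1628 0.9200]  H_jac=[-0.1327 -0.2422]  S=[0.3263]  K=[-0.3951; -0.7490]  nu=[-0.8404]  x^+=[-2.8443, 2.3695]  P^+=[0.6238 0.0662; 0.0662 0.7370]
step 2: x^-=[-2.5126, 2.3695]  P^-=[0.7467 0.1614; 0.1614 0.9870]  H_jac=[-0.1987 -0.2107]  S=[0.3368]  K=[-0.5415; -0.7126]  nu=[-2.8055]  x^+=[-0.9935, 4.3686]  P^+=[0.6480 0.0315; 0.0315 0.8160]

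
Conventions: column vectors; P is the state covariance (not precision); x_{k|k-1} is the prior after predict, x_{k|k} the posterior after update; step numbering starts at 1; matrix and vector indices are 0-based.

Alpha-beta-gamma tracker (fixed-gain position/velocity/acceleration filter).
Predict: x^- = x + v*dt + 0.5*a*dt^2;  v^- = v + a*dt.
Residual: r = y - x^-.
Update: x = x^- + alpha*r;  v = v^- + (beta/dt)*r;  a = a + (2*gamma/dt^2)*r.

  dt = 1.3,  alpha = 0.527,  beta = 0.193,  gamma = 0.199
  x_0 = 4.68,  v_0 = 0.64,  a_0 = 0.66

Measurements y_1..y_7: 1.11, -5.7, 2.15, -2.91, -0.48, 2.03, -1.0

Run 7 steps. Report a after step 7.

step 1: x_pred=6.0697  r=-4.9597  x^+=3.4559  v^+=0.7617  a^+=-0.5080
step 2: x_pred=4.0168  r=-9.7168  x^+=-1.1039  v^+=-1.3413  a^+=-2.7964
step 3: x_pred=-5.2106  r=7.3606  x^+=-1.3316  v^+=-3.8838  a^+=-1.0629
step 4: x_pred=-7.2787  r=4.3687  x^+=-4.9764  v^+=-4.6171  a^+=-0.0341
step 5: x_pred=-11.0074  r=10.5274  x^+=-5.4595  v^+=-3.0984  a^+=2.4452
step 6: x_pred=-7.4213  r=9.4513  x^+=-2.4405  v^+=1.4834  a^+=4.6710
step 7: x_pred=3.4349  r=-4.4349  x^+=1.0977  v^+=6.8972  a^+=3.6265

a_post = 3.6265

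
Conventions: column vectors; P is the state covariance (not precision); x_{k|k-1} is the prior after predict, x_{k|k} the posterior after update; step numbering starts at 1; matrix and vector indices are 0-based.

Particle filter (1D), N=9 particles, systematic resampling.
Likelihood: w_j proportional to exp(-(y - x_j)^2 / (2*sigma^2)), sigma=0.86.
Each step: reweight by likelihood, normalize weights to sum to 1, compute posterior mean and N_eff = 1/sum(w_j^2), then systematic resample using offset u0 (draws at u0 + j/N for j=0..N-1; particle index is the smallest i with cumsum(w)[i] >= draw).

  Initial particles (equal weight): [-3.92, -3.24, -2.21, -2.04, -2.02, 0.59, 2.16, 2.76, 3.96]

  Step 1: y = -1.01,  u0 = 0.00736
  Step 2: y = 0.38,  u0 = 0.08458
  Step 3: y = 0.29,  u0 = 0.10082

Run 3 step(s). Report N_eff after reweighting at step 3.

N_eff = 8.0569

step 1: w=[0.0021, 0.0219, 0.2385, 0.3082, 0.3168, 0.1119, 0.0007, 0.0000, 0.0000]  mean=-1.8070  Neff=3.7708  idx=[1, 2, 2, 3, 3, 3, 4, 4, 5]
step 2: w=[0.0001, 0.0098, 0.0098, 0.0175, 0.0175, 0.0175, 0.0187, 0.0187, 0.8903]  mean=0.2988  Neff=1.2587  idx=[6, 8, 8, 8, 8, 8, 8, 8, 8]
step 3: w=[0.0036, 0.1246, 0.1246, 0.1246, 0.1246, 0.1246, 0.1246, 0.1246, 0.1246]  mean=0.5806  Neff=8.0569  idx=[1, 2, 3, 4, 5, 6, 7, 8, 8]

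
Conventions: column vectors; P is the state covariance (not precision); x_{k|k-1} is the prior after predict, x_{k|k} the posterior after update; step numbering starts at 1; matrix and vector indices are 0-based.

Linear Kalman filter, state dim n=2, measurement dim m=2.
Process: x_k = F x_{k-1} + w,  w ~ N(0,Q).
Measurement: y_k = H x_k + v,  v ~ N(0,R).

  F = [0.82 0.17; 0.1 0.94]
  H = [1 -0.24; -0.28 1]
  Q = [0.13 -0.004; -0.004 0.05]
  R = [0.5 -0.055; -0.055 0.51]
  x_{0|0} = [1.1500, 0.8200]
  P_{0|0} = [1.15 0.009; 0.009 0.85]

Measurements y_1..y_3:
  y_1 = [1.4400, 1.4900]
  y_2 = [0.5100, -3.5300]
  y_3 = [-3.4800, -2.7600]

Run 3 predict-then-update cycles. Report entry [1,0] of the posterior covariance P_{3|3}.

step 1: x^-=[1.0824, 0.8858]  P^-=[0.9303 0.2332; 0.2332 0.8143]  S=[1.3653 -0.2620; -0.2620 1.2666]  K=[0.6626 0.1155; 0.1470 0.6217]  nu=[0.5702, 0.9073]  x^+=[1.5650, 1.5337]  P^+=[0.3541 0.1216; 0.1216 0.3431]
step 2: x^-=[1.5441, 1.5982]  P^-=[0.4119 0.1757; 0.1757 0.3795]  S=[0.8495 -0.0739; -0.0739 0.8234]  K=[0.4452 0.1133; 0.1356 0.4133]  nu=[-0.6505, -4.6958]  x^+=[0.7227, -0.4310]  P^+=[0.2405 0.1006; 0.1006 0.2315]
step 3: x^-=[0.5193, -0.3329]  P^-=[0.3265 0.1320; 0.1320 0.2759]  S=[0.7790 -0.0718; -0.0718 0.7376]  K=[0.3869 0.0927; 0.1153 0.3352]  nu=[-4.0792, -2.2817]  x^+=[-1.2706, -1.5680]  P^+=[0.2086 0.0844; 0.0844 0.1882]

P_post[1,0] = 0.0844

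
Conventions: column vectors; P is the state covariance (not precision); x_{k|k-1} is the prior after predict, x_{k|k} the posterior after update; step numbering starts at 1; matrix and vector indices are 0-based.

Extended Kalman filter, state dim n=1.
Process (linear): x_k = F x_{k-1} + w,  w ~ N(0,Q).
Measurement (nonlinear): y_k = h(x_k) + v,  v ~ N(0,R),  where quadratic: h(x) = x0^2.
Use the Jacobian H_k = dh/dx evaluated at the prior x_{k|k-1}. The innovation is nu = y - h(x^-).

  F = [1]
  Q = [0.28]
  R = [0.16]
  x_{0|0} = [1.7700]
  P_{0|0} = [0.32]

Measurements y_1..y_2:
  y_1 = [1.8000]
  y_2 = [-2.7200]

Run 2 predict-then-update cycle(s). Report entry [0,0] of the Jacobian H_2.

H_jac[0,0] = 2.8026

step 1: x^-=[1.7700]  P^-=[0.6000]  H_jac=[3.5400]  S=[7.6790]  K=[0.2766]  nu=[-1.3329]  x^+=[1.4013]  P^+=[0.0125]
step 2: x^-=[1.4013]  P^-=[0.2925]  H_jac=[2.8026]  S=[2.4575]  K=[0.3336]  nu=[-4.6837]  x^+=[-0.1611]  P^+=[0.0190]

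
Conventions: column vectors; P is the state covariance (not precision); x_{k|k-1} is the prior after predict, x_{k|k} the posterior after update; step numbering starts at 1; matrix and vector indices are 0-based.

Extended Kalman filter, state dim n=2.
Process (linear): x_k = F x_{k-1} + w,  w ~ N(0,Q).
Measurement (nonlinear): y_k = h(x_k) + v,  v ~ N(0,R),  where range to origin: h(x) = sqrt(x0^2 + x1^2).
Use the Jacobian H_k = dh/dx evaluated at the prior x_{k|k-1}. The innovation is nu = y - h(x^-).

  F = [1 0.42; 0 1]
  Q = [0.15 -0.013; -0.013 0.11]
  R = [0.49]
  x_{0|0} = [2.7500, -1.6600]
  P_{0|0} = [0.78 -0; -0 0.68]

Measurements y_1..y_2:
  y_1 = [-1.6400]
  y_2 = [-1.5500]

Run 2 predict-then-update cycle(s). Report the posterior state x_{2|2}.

step 1: x^-=[2.0528, -1.6600]  P^-=[1.0500 0.2726; 0.2726 0.7900]  H_jac=[0.7776 -0.6288]  S=[1.1706]  K=[0.5510; -0.2433]  nu=[-4.2800]  x^+=[-0.3055, -0.6188]  P^+=[0.6945 0.4295; 0.4295 0.7207]
step 2: x^-=[-0.5654, -0.6188]  P^-=[1.3325 0.7192; 0.7192 0.8307]  H_jac=[-0.6745 -0.7382]  S=[2.2653]  K=[-0.6312; -0.4849]  nu=[-2.3882]  x^+=[0.9419, 0.5392]  P^+=[0.4301 0.0260; 0.0260 0.2981]

x_post = [0.9419, 0.5392]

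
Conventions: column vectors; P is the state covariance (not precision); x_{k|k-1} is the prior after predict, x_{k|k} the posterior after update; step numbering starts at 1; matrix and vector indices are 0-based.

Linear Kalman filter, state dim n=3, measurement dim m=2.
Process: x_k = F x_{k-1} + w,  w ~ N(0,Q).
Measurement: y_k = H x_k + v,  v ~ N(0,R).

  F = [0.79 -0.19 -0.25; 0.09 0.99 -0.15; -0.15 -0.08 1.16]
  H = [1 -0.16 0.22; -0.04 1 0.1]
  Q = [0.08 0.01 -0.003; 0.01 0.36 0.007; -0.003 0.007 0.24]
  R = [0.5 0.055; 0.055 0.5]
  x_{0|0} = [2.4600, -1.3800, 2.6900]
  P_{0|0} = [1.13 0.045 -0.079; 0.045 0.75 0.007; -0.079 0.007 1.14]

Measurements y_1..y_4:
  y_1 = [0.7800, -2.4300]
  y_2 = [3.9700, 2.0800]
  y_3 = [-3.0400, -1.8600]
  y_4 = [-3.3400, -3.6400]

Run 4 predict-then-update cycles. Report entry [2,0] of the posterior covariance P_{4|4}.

P_post[2,0] = -1.5698

step 1: x^-=[1.5331, -1.5483, 2.8618]  P^-=[0.9019 0.0360 -0.5344; 0.0360 1.1380 -0.2749; -0.5344 -0.2749 1.8315]  S=[1.2924 -0.1914; -0.1914 1.6041]  K=[0.6083 0.0392; -0.0584 0.6844; -0.0756 -0.0529]  nu=[-1.6304, -1.1066]  x^+=[0.4980, -2.2103, 3.0435]  P^+=[0.4304 0.1181 -0.4784; 0.1181 0.3669 -0.2319; -0.4784 -0.2319 1.8211]
step 2: x^-=[0.0525, -2.6000, 3.6326]  P^-=[0.6072 0.2485 -0.9906; 0.2485 0.8669 -0.6929; -0.9906 -0.6929 2.9149]  S=[0.8039 -0.0255; -0.0255 1.2465]  K=[0.4382 0.1094; -0.0331 0.6312; -0.3060 -0.2965]  nu=[2.7024, 4.3188]  x^+=[1.7091, 0.0369, 1.5252]  P^+=[0.4403 0.1810 -0.8465; 0.1810 0.3683 -0.4724; -0.8465 -0.4724 2.7347]
step 3: x^-=[0.9619, -0.0384, 1.5099]  P^-=[0.7742 0.4359 -1.5618; 0.4359 0.9815 -1.1878; -1.5618 -1.1878 4.3187]  S=[0.7653 0.0160; 0.0160 1.2660]  K=[0.4675 0.1906; 0.0090 0.6676; -0.5396 -0.5409]  nu=[-4.3402, -1.9341]  x^+=[-1.4360, -1.3687, 4.8982]  P^+=[0.5581 0.2666 -1.2325; 0.2666 0.4170 -0.7211; -1.2325 -0.7211 3.7161]
step 4: x^-=[-2.0989, -2.2190, 6.0068]  P^-=[1.0139 0.6462 -2.1809; 0.6462 1.1518 -1.7148; -2.1809 -1.7148 5.8247]  S=[0.7796 0.0599; 0.0599 1.3345]  K=[0.5319 0.2665; 0.0538 0.7128; -0.7441 -0.7497]  nu=[-2.9176, -2.1056]  x^+=[-4.2122, -3.8769, 9.7564]  P^+=[0.6815 0.3468 -1.5698; 0.3468 0.4669 -0.9362; -1.5698 -0.9362 4.5761]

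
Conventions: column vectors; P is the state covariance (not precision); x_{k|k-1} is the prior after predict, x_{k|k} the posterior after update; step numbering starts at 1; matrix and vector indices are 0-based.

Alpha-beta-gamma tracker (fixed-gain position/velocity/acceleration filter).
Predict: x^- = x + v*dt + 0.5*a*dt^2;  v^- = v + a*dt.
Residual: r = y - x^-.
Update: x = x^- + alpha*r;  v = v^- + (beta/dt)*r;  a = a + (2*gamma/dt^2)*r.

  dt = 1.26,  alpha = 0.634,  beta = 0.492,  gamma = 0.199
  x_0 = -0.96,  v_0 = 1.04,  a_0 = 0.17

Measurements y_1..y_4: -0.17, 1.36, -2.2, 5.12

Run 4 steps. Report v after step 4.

step 1: x_pred=0.4853  r=-0.6553  x^+=0.0699  v^+=0.9983  a^+=0.0057
step 2: x_pred=1.3323  r=0.0277  x^+=1.3498  v^+=1.0163  a^+=0.0127
step 3: x_pred=2.6405  r=-4.8405  x^+=-0.4284  v^+=-0.8578  a^+=-1.2008
step 4: x_pred=-2.4624  r=7.5824  x^+=2.3448  v^+=0.5899  a^+=0.7000

v_post = 0.5899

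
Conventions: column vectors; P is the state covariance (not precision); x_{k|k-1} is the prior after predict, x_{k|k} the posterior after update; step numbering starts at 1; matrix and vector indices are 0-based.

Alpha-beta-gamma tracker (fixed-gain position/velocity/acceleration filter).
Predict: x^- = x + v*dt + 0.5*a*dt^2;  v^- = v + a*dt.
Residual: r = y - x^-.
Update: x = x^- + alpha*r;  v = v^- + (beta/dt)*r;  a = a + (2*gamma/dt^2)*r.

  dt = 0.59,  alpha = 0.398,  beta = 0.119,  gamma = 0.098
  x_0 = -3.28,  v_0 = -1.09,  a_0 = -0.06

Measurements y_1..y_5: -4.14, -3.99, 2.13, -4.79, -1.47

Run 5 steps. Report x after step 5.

step 1: x_pred=-3.9335  r=-0.2065  x^+=-4.0157  v^+=-1.1670  a^+=-0.1762
step 2: x_pred=-4.7349  r=0.7449  x^+=-4.4385  v^+=-1.1208  a^+=0.2432
step 3: x_pred=-5.0574  r=7.1874  x^+=-2.1968  v^+=0.4724  a^+=4.2901
step 4: x_pred=-1.1714  r=-3.6186  x^+=-2.6116  v^+=2.2737  a^+=2.2526
step 5: x_pred=-0.8781  r=-0.5919  x^+=-1.1137  v^+=3.4833  a^+=1.9193

x_post = -1.1137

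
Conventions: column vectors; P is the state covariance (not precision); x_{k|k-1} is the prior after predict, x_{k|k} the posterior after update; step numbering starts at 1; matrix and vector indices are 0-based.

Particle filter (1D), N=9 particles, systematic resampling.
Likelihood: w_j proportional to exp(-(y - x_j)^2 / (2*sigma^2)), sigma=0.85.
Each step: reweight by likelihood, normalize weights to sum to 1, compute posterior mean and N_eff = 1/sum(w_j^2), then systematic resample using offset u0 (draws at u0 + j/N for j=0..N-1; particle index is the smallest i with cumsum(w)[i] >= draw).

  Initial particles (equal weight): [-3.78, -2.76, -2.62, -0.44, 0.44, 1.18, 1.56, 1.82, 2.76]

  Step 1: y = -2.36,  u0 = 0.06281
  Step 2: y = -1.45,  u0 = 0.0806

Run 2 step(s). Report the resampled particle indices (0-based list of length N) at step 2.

resampled_idx = [1, 2, 3, 4, 5, 6, 7, 7, 8]

step 1: w=[0.1136, 0.4107, 0.4378, 0.0358, 0.0020, 0.0001, 0.0000, 0.0000, 0.0000]  mean=-2.7248  Neff=2.6701  idx=[0, 1, 1, 1, 1, 2, 2, 2, 2]
step 2: w=[0.0084, 0.1091, 0.1091, 0.1091, 0.1091, 0.1388, 0.1388, 0.1388, 0.1388]  mean=-2.6908  Neff=8.0163  idx=[1, 2, 3, 4, 5, 6, 7, 7, 8]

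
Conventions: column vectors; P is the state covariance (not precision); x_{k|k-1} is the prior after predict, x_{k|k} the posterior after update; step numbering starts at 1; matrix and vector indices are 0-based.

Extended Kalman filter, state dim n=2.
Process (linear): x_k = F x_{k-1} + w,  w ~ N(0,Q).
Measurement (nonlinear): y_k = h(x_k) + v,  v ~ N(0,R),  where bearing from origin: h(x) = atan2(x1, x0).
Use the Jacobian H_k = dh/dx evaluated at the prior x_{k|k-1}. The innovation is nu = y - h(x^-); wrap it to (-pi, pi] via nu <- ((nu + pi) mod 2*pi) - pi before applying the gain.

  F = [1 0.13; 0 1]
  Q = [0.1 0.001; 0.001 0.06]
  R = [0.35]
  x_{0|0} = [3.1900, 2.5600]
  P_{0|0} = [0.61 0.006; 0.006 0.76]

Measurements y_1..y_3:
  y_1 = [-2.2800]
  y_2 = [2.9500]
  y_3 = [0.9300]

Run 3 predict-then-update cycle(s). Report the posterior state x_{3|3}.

step 1: x^-=[3.5228, 2.5600]  P^-=[0.7244 0.1058; 0.1058 0.8200]  H_jac=[-0.1350 0.1858]  S=[0.3862]  K=[-0.2023; 0.3575]  nu=[-2.9084]  x^+=[4.1112, 1.5204]  P^+=[0.7086 0.1337; 0.1337 0.7707]
step 2: x^-=[4.3089, 1.5204]  P^-=[0.8564 0.2349; 0.2349 0.8307]  H_jac=[-0.0728 0.2064]  S=[0.3829]  K=[-0.0363; 0.4031]  nu=[2.6108]  x^+=[4.2142, 2.5728]  P^+=[0.8559 0.2405; 0.2405 0.7684]
step 3: x^-=[4.5487, 2.5728]  P^-=[1.0314 0.3414; 0.3414 0.8284]  H_jac=[-0.0942 0.1666]  S=[0.3714]  K=[-0.1085; 0.2849]  nu=[0.4153]  x^+=[4.5036, 2.6911]  P^+=[1.0270 0.3529; 0.3529 0.7983]

x_post = [4.5036, 2.6911]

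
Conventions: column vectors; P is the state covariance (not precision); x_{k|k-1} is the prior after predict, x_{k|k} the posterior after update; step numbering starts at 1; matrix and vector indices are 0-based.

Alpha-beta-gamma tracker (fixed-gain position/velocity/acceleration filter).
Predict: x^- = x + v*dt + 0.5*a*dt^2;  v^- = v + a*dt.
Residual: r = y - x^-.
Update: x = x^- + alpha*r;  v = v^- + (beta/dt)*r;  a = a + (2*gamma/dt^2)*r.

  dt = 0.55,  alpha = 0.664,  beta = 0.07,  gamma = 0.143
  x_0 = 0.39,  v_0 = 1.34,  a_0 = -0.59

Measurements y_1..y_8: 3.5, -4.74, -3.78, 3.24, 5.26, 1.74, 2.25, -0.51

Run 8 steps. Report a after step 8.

a_post = 0.8806

step 1: x_pred=1.0378  r=2.4622  x^+=2.6727  v^+=1.3289  a^+=1.7379
step 2: x_pred=3.6664  r=-8.4064  x^+=-1.9154  v^+=1.2148  a^+=-6.2100
step 3: x_pred=-2.1865  r=-1.5935  x^+=-3.2446  v^+=-2.4035  a^+=-7.7165
step 4: x_pred=-5.7336  r=8.9736  x^+=0.2249  v^+=-5.5054  a^+=0.7676
step 5: x_pred=-2.6870  r=7.9470  x^+=2.5898  v^+=-4.0718  a^+=8.2812
step 6: x_pred=1.6028  r=0.1372  x^+=1.6939  v^+=0.5003  a^+=8.4109
step 7: x_pred=3.2412  r=-0.9912  x^+=2.5831  v^+=5.0001  a^+=7.4737
step 8: x_pred=6.4635  r=-6.9735  x^+=1.8331  v^+=8.2231  a^+=0.8806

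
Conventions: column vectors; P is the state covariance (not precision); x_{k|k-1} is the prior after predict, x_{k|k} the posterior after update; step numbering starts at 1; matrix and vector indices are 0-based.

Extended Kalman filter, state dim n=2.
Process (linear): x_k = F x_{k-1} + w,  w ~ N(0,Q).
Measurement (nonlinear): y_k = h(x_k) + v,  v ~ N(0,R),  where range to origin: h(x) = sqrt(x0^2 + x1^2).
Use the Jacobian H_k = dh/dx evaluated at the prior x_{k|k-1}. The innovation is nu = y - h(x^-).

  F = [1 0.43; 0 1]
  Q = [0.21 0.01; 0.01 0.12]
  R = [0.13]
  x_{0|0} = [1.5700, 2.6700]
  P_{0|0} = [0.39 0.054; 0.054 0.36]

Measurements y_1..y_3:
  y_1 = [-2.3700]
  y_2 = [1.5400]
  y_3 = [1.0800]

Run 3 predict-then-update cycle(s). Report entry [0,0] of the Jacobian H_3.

step 1: x^-=[2.7181, 2.6700]  P^-=[0.7130 0.2188; 0.2188 0.4800]  H_jac=[0.7134 0.7008]  S=[0.9473]  K=[0.6988; 0.5198]  nu=[-6.1801]  x^+=[-1.6004, -0.5426]  P^+=[0.2504 -0.1253; -0.1253 0.2240]
step 2: x^-=[-1.8337, -0.5426]  P^-=[0.3941 -0.0190; -0.0190 0.3440]  H_jac=[-0.9589 -0.2837]  S=[0.5097]  K=[-0.7308; -0.1558]  nu=[-0.3723]  x^+=[-1.5616, -0.4846]  P^+=[0.1219 -0.0770; -0.0770 0.3316]
step 3: x^-=[-1.7700, -0.4846]  P^-=[0.3270 0.0756; 0.0756 0.4516]  H_jac=[-0.9645 -0.2641]  S=[0.5042]  K=[-0.6651; -0.3812]  nu=[-0.7552]  x^+=[-1.2678, -0.1968]  P^+=[0.1039 -0.0522; -0.0522 0.3784]

H_jac[0,0] = -0.9645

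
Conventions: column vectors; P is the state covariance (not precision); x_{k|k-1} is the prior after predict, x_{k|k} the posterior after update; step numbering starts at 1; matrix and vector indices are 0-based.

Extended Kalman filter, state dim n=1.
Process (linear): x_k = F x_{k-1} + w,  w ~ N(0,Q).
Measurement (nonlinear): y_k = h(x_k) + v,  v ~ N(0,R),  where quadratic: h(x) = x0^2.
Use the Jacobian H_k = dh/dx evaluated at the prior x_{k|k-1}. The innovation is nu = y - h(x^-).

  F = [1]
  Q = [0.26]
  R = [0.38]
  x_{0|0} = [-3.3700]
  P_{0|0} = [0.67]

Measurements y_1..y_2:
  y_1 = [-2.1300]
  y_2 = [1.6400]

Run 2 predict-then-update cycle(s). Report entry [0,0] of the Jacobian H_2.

H_jac[0,0] = -2.7736

step 1: x^-=[-3.3700]  P^-=[0.9300]  H_jac=[-6.7400]  S=[42.6277]  K=[-0.1470]  nu=[-13.4869]  x^+=[-1.3868]  P^+=[0.0083]
step 2: x^-=[-1.3868]  P^-=[0.2683]  H_jac=[-2.7736]  S=[2.4440]  K=[-0.3045]  nu=[-0.2833]  x^+=[-1.3006]  P^+=[0.0417]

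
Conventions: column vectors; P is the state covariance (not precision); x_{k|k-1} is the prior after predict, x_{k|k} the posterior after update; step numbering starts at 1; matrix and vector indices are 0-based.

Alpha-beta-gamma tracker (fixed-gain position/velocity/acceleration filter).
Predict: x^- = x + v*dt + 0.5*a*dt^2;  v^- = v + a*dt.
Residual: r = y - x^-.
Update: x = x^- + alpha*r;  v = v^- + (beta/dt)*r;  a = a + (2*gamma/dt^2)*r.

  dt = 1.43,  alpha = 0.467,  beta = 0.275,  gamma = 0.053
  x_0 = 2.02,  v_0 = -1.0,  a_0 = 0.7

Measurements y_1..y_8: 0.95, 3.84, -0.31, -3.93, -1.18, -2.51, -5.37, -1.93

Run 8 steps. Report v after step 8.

v_post = -1.2694

step 1: x_pred=1.3057  r=-0.3557  x^+=1.1396  v^+=-0.0674  a^+=0.6816
step 2: x_pred=1.7401  r=2.0999  x^+=2.7207  v^+=1.3111  a^+=0.7904
step 3: x_pred=5.4037  r=-5.7137  x^+=2.7354  v^+=1.3426  a^+=0.4942
step 4: x_pred=5.1606  r=-9.0906  x^+=0.9153  v^+=0.3011  a^+=0.0230
step 5: x_pred=1.3694  r=-2.5494  x^+=0.1788  v^+=-0.1562  a^+=-0.1091
step 6: x_pred=-0.1562  r=-2.3538  x^+=-1.2554  v^+=-0.7650  a^+=-0.2312
step 7: x_pred=-2.5857  r=-2.7843  x^+=-3.8859  v^+=-1.6310  a^+=-0.3755
step 8: x_pred=-6.6021  r=4.6721  x^+=-4.4203  v^+=-1.2694  a^+=-0.1333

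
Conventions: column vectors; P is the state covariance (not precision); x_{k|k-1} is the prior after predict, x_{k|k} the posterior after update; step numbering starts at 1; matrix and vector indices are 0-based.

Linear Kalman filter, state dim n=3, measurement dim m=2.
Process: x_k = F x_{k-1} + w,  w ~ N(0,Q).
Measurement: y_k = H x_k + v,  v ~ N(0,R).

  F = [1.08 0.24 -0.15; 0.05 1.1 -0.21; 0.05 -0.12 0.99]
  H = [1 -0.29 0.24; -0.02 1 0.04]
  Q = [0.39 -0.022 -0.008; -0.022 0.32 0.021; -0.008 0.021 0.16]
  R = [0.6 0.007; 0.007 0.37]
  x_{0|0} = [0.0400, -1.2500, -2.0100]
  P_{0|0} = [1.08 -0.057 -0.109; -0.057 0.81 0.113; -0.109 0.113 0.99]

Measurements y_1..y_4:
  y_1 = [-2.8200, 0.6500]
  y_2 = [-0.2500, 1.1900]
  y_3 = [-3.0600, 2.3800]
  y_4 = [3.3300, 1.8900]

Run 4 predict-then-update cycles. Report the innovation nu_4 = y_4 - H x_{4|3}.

innov = [4.8081, -0.9058]

step 1: x^-=[0.0447, -0.9509, -1.8379]  P^-=[1.7163 0.2141 -0.2002; 0.2141 1.2903 -0.1702; -0.2002 -0.1702 1.1077]  S=[2.2920 -0.2214; -0.2214 1.6409]  K=[0.7203 0.2019; -0.0125 0.7779; 0.0436 -0.0684]  nu=[-2.6994, 1.6753]  x^+=[-1.5613, 0.3861, -2.0701]  P^+=[0.5248 0.1006 -0.2584; 0.1006 0.2927 -0.0739; -0.2584 -0.0739 1.0944]
step 2: x^-=[-1.2830, 0.7813, -2.1738]  P^-=[1.1847 0.3152 -0.4557; 0.3152 0.7744 -0.3314; -0.4557 -0.3314 1.2289]  S=[1.5652 -0.0041; -0.0041 1.1084]  K=[0.6293 0.2489; 0.0089 0.6810; -0.0420 -0.2465]  nu=[1.7813, 0.4700]  x^+=[-0.0451, 1.1173, -2.3644]  P^+=[0.4975 0.1203 -0.3470; 0.1203 0.2602 -0.1448; -0.3470 -0.1448 1.1588]
step 3: x^-=[0.5741, 1.7233, -2.4771]  P^-=[1.1966 0.3670 -0.5803; 0.3670 0.7747 -0.4220; -0.5803 -0.4220 1.2994]  S=[1.5039 0.0232; 0.0232 1.0997]  K=[0.6280 0.2776; 0.0168 0.6820; -0.0921 -0.3240]  nu=[-2.5399, 0.7673]  x^+=[-0.8079, 2.2040, -2.4917]  P^+=[0.5107 0.1329 -0.3891; 0.1329 0.2621 -0.1751; -0.3891 -0.1751 1.1698]
step 4: x^-=[0.0302, 2.9073, -2.7717]  P^-=[1.2346 0.4000 -0.6352; 0.4000 0.7937 -0.4593; -0.6352 -0.4593 1.3131]  S=[1.5041 0.0398; 0.0398 1.1146]  K=[0.6347 0.2913; 0.0214 0.6877; -0.1150 -0.3494]  nu=[4.8081, -0.9058]  x^+=[2.8180, 2.3873, -3.0080]  P^+=[0.5195 0.1387 -0.4018; 0.1387 0.2647 -0.1843; -0.4018 -0.1843 1.1539]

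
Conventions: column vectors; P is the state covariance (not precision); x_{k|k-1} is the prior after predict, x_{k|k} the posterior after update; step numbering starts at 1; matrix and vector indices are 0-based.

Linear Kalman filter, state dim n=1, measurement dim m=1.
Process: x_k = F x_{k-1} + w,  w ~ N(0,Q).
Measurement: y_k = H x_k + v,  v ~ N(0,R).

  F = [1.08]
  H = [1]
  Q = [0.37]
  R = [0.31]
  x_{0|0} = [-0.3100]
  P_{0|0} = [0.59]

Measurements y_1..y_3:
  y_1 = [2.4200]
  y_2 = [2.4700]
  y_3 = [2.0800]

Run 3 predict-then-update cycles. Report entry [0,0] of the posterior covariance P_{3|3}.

step 1: x^-=[-0.3348]  P^-=[1.0582]  S=[1.3682]  K=[0.7734]  nu=[2.7548]  x^+=[1.7958]  P^+=[0.2398]
step 2: x^-=[1.9395]  P^-=[0.6497]  S=[0.9597]  K=[0.6770]  nu=[0.5305]  x^+=[2.2986]  P^+=[0.2099]
step 3: x^-=[2.4825]  P^-=[0.6148]  S=[0.9248]  K=[0.6648]  nu=[-0.4025]  x^+=[2.2149]  P^+=[0.2061]

P_post[0,0] = 0.2061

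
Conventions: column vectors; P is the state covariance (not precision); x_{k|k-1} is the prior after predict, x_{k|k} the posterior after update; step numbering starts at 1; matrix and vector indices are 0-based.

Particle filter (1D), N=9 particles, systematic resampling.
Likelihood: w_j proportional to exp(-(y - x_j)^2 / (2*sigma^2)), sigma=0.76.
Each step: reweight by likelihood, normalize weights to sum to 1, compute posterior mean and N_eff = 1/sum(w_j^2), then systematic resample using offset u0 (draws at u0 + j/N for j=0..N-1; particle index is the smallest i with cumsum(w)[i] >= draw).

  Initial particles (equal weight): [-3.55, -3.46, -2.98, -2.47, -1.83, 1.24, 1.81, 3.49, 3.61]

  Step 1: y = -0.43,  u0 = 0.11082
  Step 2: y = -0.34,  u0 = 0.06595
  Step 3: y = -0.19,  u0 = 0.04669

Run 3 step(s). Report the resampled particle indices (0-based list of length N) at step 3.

resampled_idx = [0, 1, 2, 3, 5, 6, 7, 7, 8]

step 1: w=[0.0007, 0.0011, 0.0113, 0.0859, 0.5779, 0.2820, 0.0410, 0.0000, 0.0000]  mean=-0.8861  Neff=2.3655  idx=[4, 4, 4, 4, 4, 4, 5, 5, 6]
step 2: w=[0.1299, 0.1299, 0.1299, 0.1299, 0.1299, 0.1299, 0.1022, 0.1022, 0.0162]  mean=-1.1431  Neff=8.1710  idx=[0, 1, 2, 3, 3, 4, 5, 6, 7]
step 3: w=[0.0953, 0.0953, 0.0953, 0.0953, 0.0953, 0.0953, 0.0953, 0.1665, 0.1665]  mean=-0.8077  Neff=8.4034  idx=[0, 1, 2, 3, 5, 6, 7, 7, 8]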